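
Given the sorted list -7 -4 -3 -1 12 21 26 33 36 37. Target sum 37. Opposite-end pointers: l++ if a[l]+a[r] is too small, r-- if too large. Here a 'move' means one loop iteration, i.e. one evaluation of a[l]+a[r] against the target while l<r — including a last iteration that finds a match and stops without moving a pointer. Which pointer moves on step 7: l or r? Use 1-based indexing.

l=1 r=10: -7+37=30 <37, l++
l=2 r=10: -4+37=33 <37, l++
l=3 r=10: -3+37=34 <37, l++
l=4 r=10: -1+37=36 <37, l++
l=5 r=10: 12+37=49 >37, r--
l=5 r=9: 12+36=48 >37, r--
l=5 r=8: 12+33=45 >37, r--

r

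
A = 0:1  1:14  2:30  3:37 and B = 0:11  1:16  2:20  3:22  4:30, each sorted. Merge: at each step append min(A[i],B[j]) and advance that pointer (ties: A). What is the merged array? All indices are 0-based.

[1, 11, 14, 16, 20, 22, 30, 30, 37]

[i=0,j=0] A[i]=1<=B[j]=11 take 1 → i++
[i=1,j=0] A[i]=14>B[j]=11 take 11 → j++
[i=1,j=1] A[i]=14<=B[j]=16 take 14 → i++
[i=2,j=1] A[i]=30>B[j]=16 take 16 → j++
[i=2,j=2] A[i]=30>B[j]=20 take 20 → j++
[i=2,j=3] A[i]=30>B[j]=22 take 22 → j++
[i=2,j=4] A[i]=30<=B[j]=30 take 30 → i++
[i=3,j=4] A[i]=37>B[j]=30 take 30 → j++
[i=3,j=5] B done, take A[i]=37 → i++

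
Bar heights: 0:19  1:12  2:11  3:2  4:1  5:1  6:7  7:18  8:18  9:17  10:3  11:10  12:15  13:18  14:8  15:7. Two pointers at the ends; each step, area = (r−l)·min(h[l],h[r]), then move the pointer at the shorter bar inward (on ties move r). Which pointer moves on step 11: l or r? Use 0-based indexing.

r

[0,15] min(19,7)*15=105 best=105 * → r--
[0,14] min(19,8)*14=112 best=112 * → r--
[0,13] min(19,18)*13=234 best=234 * → r--
[0,12] min(19,15)*12=180 best=234 → r--
[0,11] min(19,10)*11=110 best=234 → r--
[0,10] min(19,3)*10=30 best=234 → r--
[0,9] min(19,17)*9=153 best=234 → r--
[0,8] min(19,18)*8=144 best=234 → r--
[0,7] min(19,18)*7=126 best=234 → r--
[0,6] min(19,7)*6=42 best=234 → r--
[0,5] min(19,1)*5=5 best=234 → r--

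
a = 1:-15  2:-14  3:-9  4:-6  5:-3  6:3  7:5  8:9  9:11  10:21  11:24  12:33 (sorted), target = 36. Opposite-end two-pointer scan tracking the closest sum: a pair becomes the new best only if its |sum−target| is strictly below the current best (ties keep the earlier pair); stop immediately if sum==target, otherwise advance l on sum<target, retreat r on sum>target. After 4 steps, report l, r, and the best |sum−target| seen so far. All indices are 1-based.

l=1 r=12: -15+33=18 d=18 *, l++
l=2 r=12: -14+33=19 d=17 *, l++
l=3 r=12: -9+33=24 d=12 *, l++
l=4 r=12: -6+33=27 d=9 *, l++

l=5, r=12, best |Δ|=9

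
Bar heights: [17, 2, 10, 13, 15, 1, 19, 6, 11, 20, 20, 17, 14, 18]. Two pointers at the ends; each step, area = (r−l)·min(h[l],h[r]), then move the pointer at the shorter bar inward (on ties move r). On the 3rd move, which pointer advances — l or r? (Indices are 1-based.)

[1,14] min(17,18)*13=221 best=221 * → l++
[2,14] min(2,18)*12=24 best=221 → l++
[3,14] min(10,18)*11=110 best=221 → l++

l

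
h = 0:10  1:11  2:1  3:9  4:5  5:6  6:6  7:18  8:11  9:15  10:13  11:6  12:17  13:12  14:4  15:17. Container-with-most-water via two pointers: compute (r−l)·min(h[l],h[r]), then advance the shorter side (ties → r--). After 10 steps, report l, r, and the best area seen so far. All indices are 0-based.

l=7, r=12, best area=154

[0,15] min(10,17)*15=150 best=150 * → l++
[1,15] min(11,17)*14=154 best=154 * → l++
[2,15] min(1,17)*13=13 best=154 → l++
[3,15] min(9,17)*12=108 best=154 → l++
[4,15] min(5,17)*11=55 best=154 → l++
[5,15] min(6,17)*10=60 best=154 → l++
[6,15] min(6,17)*9=54 best=154 → l++
[7,15] min(18,17)*8=136 best=154 → r--
[7,14] min(18,4)*7=28 best=154 → r--
[7,13] min(18,12)*6=72 best=154 → r--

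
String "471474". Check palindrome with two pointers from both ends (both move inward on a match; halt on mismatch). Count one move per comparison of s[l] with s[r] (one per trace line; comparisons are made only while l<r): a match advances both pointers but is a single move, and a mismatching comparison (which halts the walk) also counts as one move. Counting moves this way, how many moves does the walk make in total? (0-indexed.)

l=0 r=5: '4'=='4', l++,r--
l=1 r=4: '7'=='7', l++,r--
l=2 r=3: '1'!='4', stop

3 moves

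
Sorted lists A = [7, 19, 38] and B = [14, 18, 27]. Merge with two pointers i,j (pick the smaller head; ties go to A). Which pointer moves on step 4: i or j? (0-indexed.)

[i=0,j=0] A[i]=7<=B[j]=14 take 7 → i++
[i=1,j=0] A[i]=19>B[j]=14 take 14 → j++
[i=1,j=1] A[i]=19>B[j]=18 take 18 → j++
[i=1,j=2] A[i]=19<=B[j]=27 take 19 → i++

i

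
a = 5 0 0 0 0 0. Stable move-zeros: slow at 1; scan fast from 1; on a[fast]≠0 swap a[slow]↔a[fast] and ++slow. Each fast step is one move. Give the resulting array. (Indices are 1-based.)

slow=1 fast=1: a[fast]=5≠0 swap→a[1]=5, slow++,fast++
slow=2 fast=2: a[fast]=0, fast++
slow=2 fast=3: a[fast]=0, fast++
slow=2 fast=4: a[fast]=0, fast++
slow=2 fast=5: a[fast]=0, fast++
slow=2 fast=6: a[fast]=0, fast++

[5, 0, 0, 0, 0, 0]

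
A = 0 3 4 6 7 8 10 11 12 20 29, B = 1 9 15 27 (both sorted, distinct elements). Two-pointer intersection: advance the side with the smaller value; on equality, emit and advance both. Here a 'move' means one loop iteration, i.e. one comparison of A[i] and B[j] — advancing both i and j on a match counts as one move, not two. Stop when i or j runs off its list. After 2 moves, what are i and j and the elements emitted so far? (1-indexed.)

i=1 j=1: 0<1, i++
i=2 j=1: 3>1, j++

i=2, j=2, emitted=[]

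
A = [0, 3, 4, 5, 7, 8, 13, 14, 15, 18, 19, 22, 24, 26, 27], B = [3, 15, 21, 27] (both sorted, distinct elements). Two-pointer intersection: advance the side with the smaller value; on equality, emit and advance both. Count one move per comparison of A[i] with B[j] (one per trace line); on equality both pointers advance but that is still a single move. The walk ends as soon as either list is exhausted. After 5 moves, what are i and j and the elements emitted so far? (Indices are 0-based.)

i=5, j=1, emitted=[3]

i=0 j=0: 0<3, i++
i=1 j=0: 3==3 emit, i++,j++
i=2 j=1: 4<15, i++
i=3 j=1: 5<15, i++
i=4 j=1: 7<15, i++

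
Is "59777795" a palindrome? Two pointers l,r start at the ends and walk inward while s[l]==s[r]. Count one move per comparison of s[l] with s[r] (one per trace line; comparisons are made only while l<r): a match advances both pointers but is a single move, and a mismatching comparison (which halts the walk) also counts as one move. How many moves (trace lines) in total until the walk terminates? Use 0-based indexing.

l=0 r=7: '5'=='5', l++,r--
l=1 r=6: '9'=='9', l++,r--
l=2 r=5: '7'=='7', l++,r--
l=3 r=4: '7'=='7', l++,r--

4 moves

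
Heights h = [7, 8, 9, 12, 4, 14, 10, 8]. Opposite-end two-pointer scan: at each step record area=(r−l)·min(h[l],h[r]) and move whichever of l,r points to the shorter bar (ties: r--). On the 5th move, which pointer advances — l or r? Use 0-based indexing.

l=0 r=7: min(7,8)*7=49 best=49 *, l++
l=1 r=7: min(8,8)*6=48 best=49, r--
l=1 r=6: min(8,10)*5=40 best=49, l++
l=2 r=6: min(9,10)*4=36 best=49, l++
l=3 r=6: min(12,10)*3=30 best=49, r--

r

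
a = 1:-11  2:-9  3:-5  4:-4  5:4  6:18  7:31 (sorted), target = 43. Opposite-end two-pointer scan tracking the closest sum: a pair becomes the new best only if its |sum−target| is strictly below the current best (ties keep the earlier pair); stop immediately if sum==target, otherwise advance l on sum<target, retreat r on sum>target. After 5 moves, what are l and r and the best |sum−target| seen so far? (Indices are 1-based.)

l=1 r=7: -11+31=20 d=23 *, l++
l=2 r=7: -9+31=22 d=21 *, l++
l=3 r=7: -5+31=26 d=17 *, l++
l=4 r=7: -4+31=27 d=16 *, l++
l=5 r=7: 4+31=35 d=8 *, l++

l=6, r=7, best |Δ|=8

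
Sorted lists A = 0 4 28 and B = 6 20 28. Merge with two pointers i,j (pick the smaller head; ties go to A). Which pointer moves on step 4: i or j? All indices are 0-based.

j

i=0 j=0: A[i]=0<=B[j]=6 take 0, i++
i=1 j=0: A[i]=4<=B[j]=6 take 4, i++
i=2 j=0: A[i]=28>B[j]=6 take 6, j++
i=2 j=1: A[i]=28>B[j]=20 take 20, j++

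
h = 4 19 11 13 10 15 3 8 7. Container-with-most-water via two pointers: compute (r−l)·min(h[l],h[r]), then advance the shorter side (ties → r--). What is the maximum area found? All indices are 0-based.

max area = 60

[0,8] min(4,7)*8=32 best=32 * → l++
[1,8] min(19,7)*7=49 best=49 * → r--
[1,7] min(19,8)*6=48 best=49 → r--
[1,6] min(19,3)*5=15 best=49 → r--
[1,5] min(19,15)*4=60 best=60 * → r--
[1,4] min(19,10)*3=30 best=60 → r--
[1,3] min(19,13)*2=26 best=60 → r--
[1,2] min(19,11)*1=11 best=60 → r--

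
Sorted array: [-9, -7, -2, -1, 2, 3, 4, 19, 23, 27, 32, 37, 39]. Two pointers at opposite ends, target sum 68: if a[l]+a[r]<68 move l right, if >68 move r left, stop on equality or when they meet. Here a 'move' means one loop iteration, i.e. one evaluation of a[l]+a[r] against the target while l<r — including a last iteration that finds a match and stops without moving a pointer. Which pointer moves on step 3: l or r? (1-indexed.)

[1,13] -9+39=30 <68 → l++
[2,13] -7+39=32 <68 → l++
[3,13] -2+39=37 <68 → l++

l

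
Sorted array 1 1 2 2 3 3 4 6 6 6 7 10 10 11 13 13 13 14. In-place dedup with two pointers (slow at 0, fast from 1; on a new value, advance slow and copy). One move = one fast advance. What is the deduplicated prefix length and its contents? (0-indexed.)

(s=0,f=1) a[fast]=1=a[slow] dup → fast++
(s=0,f=2) a[fast]=2≠a[slow]=1 write a[1]=2 → slow++,fast++
(s=1,f=3) a[fast]=2=a[slow] dup → fast++
(s=1,f=4) a[fast]=3≠a[slow]=2 write a[2]=3 → slow++,fast++
(s=2,f=5) a[fast]=3=a[slow] dup → fast++
(s=2,f=6) a[fast]=4≠a[slow]=3 write a[3]=4 → slow++,fast++
(s=3,f=7) a[fast]=6≠a[slow]=4 write a[4]=6 → slow++,fast++
(s=4,f=8) a[fast]=6=a[slow] dup → fast++
(s=4,f=9) a[fast]=6=a[slow] dup → fast++
(s=4,f=10) a[fast]=7≠a[slow]=6 write a[5]=7 → slow++,fast++
(s=5,f=11) a[fast]=10≠a[slow]=7 write a[6]=10 → slow++,fast++
(s=6,f=12) a[fast]=10=a[slow] dup → fast++
(s=6,f=13) a[fast]=11≠a[slow]=10 write a[7]=11 → slow++,fast++
(s=7,f=14) a[fast]=13≠a[slow]=11 write a[8]=13 → slow++,fast++
(s=8,f=15) a[fast]=13=a[slow] dup → fast++
(s=8,f=16) a[fast]=13=a[slow] dup → fast++
(s=8,f=17) a[fast]=14≠a[slow]=13 write a[9]=14 → slow++,fast++

length 10; prefix = [1, 2, 3, 4, 6, 7, 10, 11, 13, 14]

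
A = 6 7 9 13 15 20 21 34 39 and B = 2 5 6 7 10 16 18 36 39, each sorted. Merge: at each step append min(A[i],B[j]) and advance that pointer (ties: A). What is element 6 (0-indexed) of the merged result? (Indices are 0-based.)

i=0 j=0: A[i]=6>B[j]=2 take 2, j++
i=0 j=1: A[i]=6>B[j]=5 take 5, j++
i=0 j=2: A[i]=6<=B[j]=6 take 6, i++
i=1 j=2: A[i]=7>B[j]=6 take 6, j++
i=1 j=3: A[i]=7<=B[j]=7 take 7, i++
i=2 j=3: A[i]=9>B[j]=7 take 7, j++
i=2 j=4: A[i]=9<=B[j]=10 take 9, i++
i=3 j=4: A[i]=13>B[j]=10 take 10, j++
i=3 j=5: A[i]=13<=B[j]=16 take 13, i++
i=4 j=5: A[i]=15<=B[j]=16 take 15, i++
i=5 j=5: A[i]=20>B[j]=16 take 16, j++
i=5 j=6: A[i]=20>B[j]=18 take 18, j++
i=5 j=7: A[i]=20<=B[j]=36 take 20, i++
i=6 j=7: A[i]=21<=B[j]=36 take 21, i++
i=7 j=7: A[i]=34<=B[j]=36 take 34, i++
i=8 j=7: A[i]=39>B[j]=36 take 36, j++
i=8 j=8: A[i]=39<=B[j]=39 take 39, i++
i=9 j=8: A done, take B[j]=39, j++

merged[6] = 9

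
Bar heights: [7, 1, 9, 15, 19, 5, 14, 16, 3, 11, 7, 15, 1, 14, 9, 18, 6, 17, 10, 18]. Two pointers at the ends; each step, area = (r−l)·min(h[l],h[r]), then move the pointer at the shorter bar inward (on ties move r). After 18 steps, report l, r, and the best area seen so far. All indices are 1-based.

l=1 r=20: min(7,18)*19=133 best=133 *, l++
l=2 r=20: min(1,18)*18=18 best=133, l++
l=3 r=20: min(9,18)*17=153 best=153 *, l++
l=4 r=20: min(15,18)*16=240 best=240 *, l++
l=5 r=20: min(19,18)*15=270 best=270 *, r--
l=5 r=19: min(19,10)*14=140 best=270, r--
l=5 r=18: min(19,17)*13=221 best=270, r--
l=5 r=17: min(19,6)*12=72 best=270, r--
l=5 r=16: min(19,18)*11=198 best=270, r--
l=5 r=15: min(19,9)*10=90 best=270, r--
l=5 r=14: min(19,14)*9=126 best=270, r--
l=5 r=13: min(19,1)*8=8 best=270, r--
l=5 r=12: min(19,15)*7=105 best=270, r--
l=5 r=11: min(19,7)*6=42 best=270, r--
l=5 r=10: min(19,11)*5=55 best=270, r--
l=5 r=9: min(19,3)*4=12 best=270, r--
l=5 r=8: min(19,16)*3=48 best=270, r--
l=5 r=7: min(19,14)*2=28 best=270, r--

l=5, r=6, best area=270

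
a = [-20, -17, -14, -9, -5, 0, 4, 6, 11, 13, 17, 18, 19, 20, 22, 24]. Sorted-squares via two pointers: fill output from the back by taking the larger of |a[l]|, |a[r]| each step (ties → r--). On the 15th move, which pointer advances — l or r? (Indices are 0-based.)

r

[0,15] |-20|<=|24| out[15]=576 → r--
[0,14] |-20|<=|22| out[14]=484 → r--
[0,13] |-20|<=|20| out[13]=400 → r--
[0,12] |-20|>|19| out[12]=400 → l++
[1,12] |-17|<=|19| out[11]=361 → r--
[1,11] |-17|<=|18| out[10]=324 → r--
[1,10] |-17|<=|17| out[9]=289 → r--
[1,9] |-17|>|13| out[8]=289 → l++
[2,9] |-14|>|13| out[7]=196 → l++
[3,9] |-9|<=|13| out[6]=169 → r--
[3,8] |-9|<=|11| out[5]=121 → r--
[3,7] |-9|>|6| out[4]=81 → l++
[4,7] |-5|<=|6| out[3]=36 → r--
[4,6] |-5|>|4| out[2]=25 → l++
[5,6] |0|<=|4| out[1]=16 → r--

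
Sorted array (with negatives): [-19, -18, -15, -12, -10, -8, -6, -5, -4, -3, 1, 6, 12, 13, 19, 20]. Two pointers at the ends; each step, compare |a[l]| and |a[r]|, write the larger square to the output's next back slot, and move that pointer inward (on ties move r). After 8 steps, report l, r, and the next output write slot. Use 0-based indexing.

l=4, r=11, next write slot=7

l=0 r=15: |-19|<=|20| out[15]=400, r--
l=0 r=14: |-19|<=|19| out[14]=361, r--
l=0 r=13: |-19|>|13| out[13]=361, l++
l=1 r=13: |-18|>|13| out[12]=324, l++
l=2 r=13: |-15|>|13| out[11]=225, l++
l=3 r=13: |-12|<=|13| out[10]=169, r--
l=3 r=12: |-12|<=|12| out[9]=144, r--
l=3 r=11: |-12|>|6| out[8]=144, l++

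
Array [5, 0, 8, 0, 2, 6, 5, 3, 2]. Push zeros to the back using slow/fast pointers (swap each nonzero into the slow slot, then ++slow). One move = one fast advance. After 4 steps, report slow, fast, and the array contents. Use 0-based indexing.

(s=0,f=0) a[fast]=5≠0 swap→a[0]=5 → slow++,fast++
(s=1,f=1) a[fast]=0 → fast++
(s=1,f=2) a[fast]=8≠0 swap→a[1]=8 → slow++,fast++
(s=2,f=3) a[fast]=0 → fast++

slow=2, fast=4, a=[5, 8, 0, 0, 2, 6, 5, 3, 2]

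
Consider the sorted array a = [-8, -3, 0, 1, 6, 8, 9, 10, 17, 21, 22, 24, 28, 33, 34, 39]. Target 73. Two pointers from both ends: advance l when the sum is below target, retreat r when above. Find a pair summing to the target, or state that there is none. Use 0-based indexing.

(34, 39)

[0,15] -8+39=31 <73 → l++
[1,15] -3+39=36 <73 → l++
[2,15] 0+39=39 <73 → l++
[3,15] 1+39=40 <73 → l++
[4,15] 6+39=45 <73 → l++
[5,15] 8+39=47 <73 → l++
[6,15] 9+39=48 <73 → l++
[7,15] 10+39=49 <73 → l++
[8,15] 17+39=56 <73 → l++
[9,15] 21+39=60 <73 → l++
[10,15] 22+39=61 <73 → l++
[11,15] 24+39=63 <73 → l++
[12,15] 28+39=67 <73 → l++
[13,15] 33+39=72 <73 → l++
[14,15] 34+39=73 → found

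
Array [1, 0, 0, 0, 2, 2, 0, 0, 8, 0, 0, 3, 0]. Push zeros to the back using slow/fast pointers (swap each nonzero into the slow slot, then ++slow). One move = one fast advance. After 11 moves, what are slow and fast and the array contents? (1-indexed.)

(s=1,f=1) a[fast]=1≠0 swap→a[1]=1 → slow++,fast++
(s=2,f=2) a[fast]=0 → fast++
(s=2,f=3) a[fast]=0 → fast++
(s=2,f=4) a[fast]=0 → fast++
(s=2,f=5) a[fast]=2≠0 swap→a[2]=2 → slow++,fast++
(s=3,f=6) a[fast]=2≠0 swap→a[3]=2 → slow++,fast++
(s=4,f=7) a[fast]=0 → fast++
(s=4,f=8) a[fast]=0 → fast++
(s=4,f=9) a[fast]=8≠0 swap→a[4]=8 → slow++,fast++
(s=5,f=10) a[fast]=0 → fast++
(s=5,f=11) a[fast]=0 → fast++

slow=5, fast=12, a=[1, 2, 2, 8, 0, 0, 0, 0, 0, 0, 0, 3, 0]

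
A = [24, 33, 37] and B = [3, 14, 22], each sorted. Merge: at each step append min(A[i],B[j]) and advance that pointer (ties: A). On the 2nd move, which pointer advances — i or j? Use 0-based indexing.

j

i=0 j=0: A[i]=24>B[j]=3 take 3, j++
i=0 j=1: A[i]=24>B[j]=14 take 14, j++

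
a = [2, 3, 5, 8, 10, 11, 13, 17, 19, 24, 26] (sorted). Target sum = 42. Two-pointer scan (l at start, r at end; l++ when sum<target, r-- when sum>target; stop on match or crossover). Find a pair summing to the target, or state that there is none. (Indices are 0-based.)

l=0 r=10: 2+26=28 <42, l++
l=1 r=10: 3+26=29 <42, l++
l=2 r=10: 5+26=31 <42, l++
l=3 r=10: 8+26=34 <42, l++
l=4 r=10: 10+26=36 <42, l++
l=5 r=10: 11+26=37 <42, l++
l=6 r=10: 13+26=39 <42, l++
l=7 r=10: 17+26=43 >42, r--
l=7 r=9: 17+24=41 <42, l++
l=8 r=9: 19+24=43 >42, r--

no pair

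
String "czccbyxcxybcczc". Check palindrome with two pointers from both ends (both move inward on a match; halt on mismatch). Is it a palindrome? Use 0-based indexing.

palindrome

[0,14] 'c'=='c' → l++,r--
[1,13] 'z'=='z' → l++,r--
[2,12] 'c'=='c' → l++,r--
[3,11] 'c'=='c' → l++,r--
[4,10] 'b'=='b' → l++,r--
[5,9] 'y'=='y' → l++,r--
[6,8] 'x'=='x' → l++,r--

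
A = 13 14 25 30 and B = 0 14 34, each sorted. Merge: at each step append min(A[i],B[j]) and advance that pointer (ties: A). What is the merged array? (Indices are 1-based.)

i=1 j=1: A[i]=13>B[j]=0 take 0, j++
i=1 j=2: A[i]=13<=B[j]=14 take 13, i++
i=2 j=2: A[i]=14<=B[j]=14 take 14, i++
i=3 j=2: A[i]=25>B[j]=14 take 14, j++
i=3 j=3: A[i]=25<=B[j]=34 take 25, i++
i=4 j=3: A[i]=30<=B[j]=34 take 30, i++
i=5 j=3: A done, take B[j]=34, j++

[0, 13, 14, 14, 25, 30, 34]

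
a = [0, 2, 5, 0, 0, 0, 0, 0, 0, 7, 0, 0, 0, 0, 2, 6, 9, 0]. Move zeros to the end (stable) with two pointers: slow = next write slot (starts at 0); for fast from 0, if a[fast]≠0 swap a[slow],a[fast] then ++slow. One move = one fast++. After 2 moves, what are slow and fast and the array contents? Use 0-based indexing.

(s=0,f=0) a[fast]=0 → fast++
(s=0,f=1) a[fast]=2≠0 swap→a[0]=2 → slow++,fast++

slow=1, fast=2, a=[2, 0, 5, 0, 0, 0, 0, 0, 0, 7, 0, 0, 0, 0, 2, 6, 9, 0]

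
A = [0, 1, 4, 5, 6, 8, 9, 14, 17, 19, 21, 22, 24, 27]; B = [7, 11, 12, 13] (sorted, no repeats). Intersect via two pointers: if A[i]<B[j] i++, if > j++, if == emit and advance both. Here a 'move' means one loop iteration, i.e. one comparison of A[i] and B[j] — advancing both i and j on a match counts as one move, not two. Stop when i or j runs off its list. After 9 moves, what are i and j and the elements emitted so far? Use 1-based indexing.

i=1 j=1: 0<7, i++
i=2 j=1: 1<7, i++
i=3 j=1: 4<7, i++
i=4 j=1: 5<7, i++
i=5 j=1: 6<7, i++
i=6 j=1: 8>7, j++
i=6 j=2: 8<11, i++
i=7 j=2: 9<11, i++
i=8 j=2: 14>11, j++

i=8, j=3, emitted=[]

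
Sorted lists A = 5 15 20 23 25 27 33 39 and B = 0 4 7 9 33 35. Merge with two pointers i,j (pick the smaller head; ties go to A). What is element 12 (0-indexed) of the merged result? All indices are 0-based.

merged[12] = 35

i=0 j=0: A[i]=5>B[j]=0 take 0, j++
i=0 j=1: A[i]=5>B[j]=4 take 4, j++
i=0 j=2: A[i]=5<=B[j]=7 take 5, i++
i=1 j=2: A[i]=15>B[j]=7 take 7, j++
i=1 j=3: A[i]=15>B[j]=9 take 9, j++
i=1 j=4: A[i]=15<=B[j]=33 take 15, i++
i=2 j=4: A[i]=20<=B[j]=33 take 20, i++
i=3 j=4: A[i]=23<=B[j]=33 take 23, i++
i=4 j=4: A[i]=25<=B[j]=33 take 25, i++
i=5 j=4: A[i]=27<=B[j]=33 take 27, i++
i=6 j=4: A[i]=33<=B[j]=33 take 33, i++
i=7 j=4: A[i]=39>B[j]=33 take 33, j++
i=7 j=5: A[i]=39>B[j]=35 take 35, j++
i=7 j=6: B done, take A[i]=39, i++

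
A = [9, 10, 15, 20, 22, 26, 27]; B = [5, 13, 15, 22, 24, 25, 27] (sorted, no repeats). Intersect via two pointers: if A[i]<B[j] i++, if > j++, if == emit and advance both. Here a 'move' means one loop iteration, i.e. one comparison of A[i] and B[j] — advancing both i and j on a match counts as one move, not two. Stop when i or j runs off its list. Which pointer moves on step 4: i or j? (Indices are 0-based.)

j

[i=0,j=0] 9>5 → j++
[i=0,j=1] 9<13 → i++
[i=1,j=1] 10<13 → i++
[i=2,j=1] 15>13 → j++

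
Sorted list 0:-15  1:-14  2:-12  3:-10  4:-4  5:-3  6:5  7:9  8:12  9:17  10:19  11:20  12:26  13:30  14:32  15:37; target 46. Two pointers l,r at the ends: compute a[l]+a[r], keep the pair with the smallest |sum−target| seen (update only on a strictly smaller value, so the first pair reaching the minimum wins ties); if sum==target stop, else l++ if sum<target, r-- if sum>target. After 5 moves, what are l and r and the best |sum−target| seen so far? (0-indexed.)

l=5, r=15, best |Δ|=13

l=0 r=15: -15+37=22 d=24 *, l++
l=1 r=15: -14+37=23 d=23 *, l++
l=2 r=15: -12+37=25 d=21 *, l++
l=3 r=15: -10+37=27 d=19 *, l++
l=4 r=15: -4+37=33 d=13 *, l++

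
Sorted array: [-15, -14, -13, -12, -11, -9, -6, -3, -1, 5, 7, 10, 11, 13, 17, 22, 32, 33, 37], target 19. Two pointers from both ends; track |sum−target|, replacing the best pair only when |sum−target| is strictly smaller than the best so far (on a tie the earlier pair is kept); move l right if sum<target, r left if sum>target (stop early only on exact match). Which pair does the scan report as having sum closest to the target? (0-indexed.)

l=0 r=18: -15+37=22 d=3 *, r--
l=0 r=17: -15+33=18 d=1 *, l++
l=1 r=17: -14+33=19 d=0 *, stop

pair (-14, 33) with sum 19 (|Δ|=0)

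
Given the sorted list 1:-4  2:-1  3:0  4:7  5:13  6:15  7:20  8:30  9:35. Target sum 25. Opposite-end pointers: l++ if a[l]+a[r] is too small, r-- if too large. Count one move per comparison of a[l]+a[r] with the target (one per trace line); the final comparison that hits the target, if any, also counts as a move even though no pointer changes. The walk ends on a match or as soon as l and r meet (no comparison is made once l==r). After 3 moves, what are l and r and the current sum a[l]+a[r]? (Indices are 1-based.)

l=2, r=7, sum=19

[1,9] -4+35=31 >25 → r--
[1,8] -4+30=26 >25 → r--
[1,7] -4+20=16 <25 → l++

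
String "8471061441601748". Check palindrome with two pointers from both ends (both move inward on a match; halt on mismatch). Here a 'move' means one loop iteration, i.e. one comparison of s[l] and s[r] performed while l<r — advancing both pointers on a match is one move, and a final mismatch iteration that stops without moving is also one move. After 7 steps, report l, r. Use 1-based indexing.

l=8, r=9

[1,16] '8'=='8' → l++,r--
[2,15] '4'=='4' → l++,r--
[3,14] '7'=='7' → l++,r--
[4,13] '1'=='1' → l++,r--
[5,12] '0'=='0' → l++,r--
[6,11] '6'=='6' → l++,r--
[7,10] '1'=='1' → l++,r--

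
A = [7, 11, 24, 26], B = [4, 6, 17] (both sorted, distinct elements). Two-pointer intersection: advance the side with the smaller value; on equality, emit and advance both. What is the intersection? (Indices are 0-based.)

[i=0,j=0] 7>4 → j++
[i=0,j=1] 7>6 → j++
[i=0,j=2] 7<17 → i++
[i=1,j=2] 11<17 → i++
[i=2,j=2] 24>17 → j++

intersection = []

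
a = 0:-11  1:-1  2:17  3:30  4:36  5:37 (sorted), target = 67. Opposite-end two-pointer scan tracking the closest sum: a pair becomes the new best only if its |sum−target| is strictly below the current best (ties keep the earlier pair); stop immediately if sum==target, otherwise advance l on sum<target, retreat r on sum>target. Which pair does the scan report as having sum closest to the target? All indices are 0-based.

l=0 r=5: -11+37=26 d=41 *, l++
l=1 r=5: -1+37=36 d=31 *, l++
l=2 r=5: 17+37=54 d=13 *, l++
l=3 r=5: 30+37=67 d=0 *, stop

pair (30, 37) with sum 67 (|Δ|=0)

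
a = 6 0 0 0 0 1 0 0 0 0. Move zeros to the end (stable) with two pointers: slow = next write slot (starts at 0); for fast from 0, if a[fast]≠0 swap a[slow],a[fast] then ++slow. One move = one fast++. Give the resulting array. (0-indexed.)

[6, 1, 0, 0, 0, 0, 0, 0, 0, 0]

slow=0 fast=0: a[fast]=6≠0 swap→a[0]=6, slow++,fast++
slow=1 fast=1: a[fast]=0, fast++
slow=1 fast=2: a[fast]=0, fast++
slow=1 fast=3: a[fast]=0, fast++
slow=1 fast=4: a[fast]=0, fast++
slow=1 fast=5: a[fast]=1≠0 swap→a[1]=1, slow++,fast++
slow=2 fast=6: a[fast]=0, fast++
slow=2 fast=7: a[fast]=0, fast++
slow=2 fast=8: a[fast]=0, fast++
slow=2 fast=9: a[fast]=0, fast++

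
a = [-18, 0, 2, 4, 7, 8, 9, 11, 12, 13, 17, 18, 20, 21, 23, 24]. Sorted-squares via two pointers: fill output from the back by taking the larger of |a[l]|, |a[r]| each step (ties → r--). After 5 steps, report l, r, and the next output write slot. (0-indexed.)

l=0, r=10, next write slot=10

l=0 r=15: |-18|<=|24| out[15]=576, r--
l=0 r=14: |-18|<=|23| out[14]=529, r--
l=0 r=13: |-18|<=|21| out[13]=441, r--
l=0 r=12: |-18|<=|20| out[12]=400, r--
l=0 r=11: |-18|<=|18| out[11]=324, r--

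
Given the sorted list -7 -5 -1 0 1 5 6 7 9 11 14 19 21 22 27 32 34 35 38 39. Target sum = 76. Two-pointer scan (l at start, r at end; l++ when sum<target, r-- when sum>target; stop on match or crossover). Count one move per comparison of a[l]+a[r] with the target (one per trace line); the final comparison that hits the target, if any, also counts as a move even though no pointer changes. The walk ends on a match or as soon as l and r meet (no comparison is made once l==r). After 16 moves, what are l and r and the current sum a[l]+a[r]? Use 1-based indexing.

l=17, r=20, sum=73

[1,20] -7+39=32 <76 → l++
[2,20] -5+39=34 <76 → l++
[3,20] -1+39=38 <76 → l++
[4,20] 0+39=39 <76 → l++
[5,20] 1+39=40 <76 → l++
[6,20] 5+39=44 <76 → l++
[7,20] 6+39=45 <76 → l++
[8,20] 7+39=46 <76 → l++
[9,20] 9+39=48 <76 → l++
[10,20] 11+39=50 <76 → l++
[11,20] 14+39=53 <76 → l++
[12,20] 19+39=58 <76 → l++
[13,20] 21+39=60 <76 → l++
[14,20] 22+39=61 <76 → l++
[15,20] 27+39=66 <76 → l++
[16,20] 32+39=71 <76 → l++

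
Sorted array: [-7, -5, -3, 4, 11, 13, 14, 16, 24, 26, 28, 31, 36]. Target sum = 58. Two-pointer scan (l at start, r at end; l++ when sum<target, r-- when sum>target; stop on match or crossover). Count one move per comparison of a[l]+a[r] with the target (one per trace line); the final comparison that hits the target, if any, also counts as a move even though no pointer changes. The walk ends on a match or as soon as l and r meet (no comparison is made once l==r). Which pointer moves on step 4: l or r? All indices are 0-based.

l=0 r=12: -7+36=29 <58, l++
l=1 r=12: -5+36=31 <58, l++
l=2 r=12: -3+36=33 <58, l++
l=3 r=12: 4+36=40 <58, l++

l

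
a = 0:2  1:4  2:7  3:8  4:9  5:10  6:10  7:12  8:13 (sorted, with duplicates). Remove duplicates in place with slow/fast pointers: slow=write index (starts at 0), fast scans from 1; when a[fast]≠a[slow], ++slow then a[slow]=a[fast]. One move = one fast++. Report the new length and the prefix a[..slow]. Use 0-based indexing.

slow=0 fast=1: a[fast]=4≠a[slow]=2 write a[1]=4, slow++,fast++
slow=1 fast=2: a[fast]=7≠a[slow]=4 write a[2]=7, slow++,fast++
slow=2 fast=3: a[fast]=8≠a[slow]=7 write a[3]=8, slow++,fast++
slow=3 fast=4: a[fast]=9≠a[slow]=8 write a[4]=9, slow++,fast++
slow=4 fast=5: a[fast]=10≠a[slow]=9 write a[5]=10, slow++,fast++
slow=5 fast=6: a[fast]=10=a[slow] dup, fast++
slow=5 fast=7: a[fast]=12≠a[slow]=10 write a[6]=12, slow++,fast++
slow=6 fast=8: a[fast]=13≠a[slow]=12 write a[7]=13, slow++,fast++

length 8; prefix = [2, 4, 7, 8, 9, 10, 12, 13]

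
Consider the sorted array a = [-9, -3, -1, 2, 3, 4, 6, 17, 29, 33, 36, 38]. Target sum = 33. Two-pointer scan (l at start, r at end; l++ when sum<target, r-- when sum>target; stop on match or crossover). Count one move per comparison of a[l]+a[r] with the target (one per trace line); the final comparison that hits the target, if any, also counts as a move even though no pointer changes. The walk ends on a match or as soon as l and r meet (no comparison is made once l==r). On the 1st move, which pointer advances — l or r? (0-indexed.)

[0,11] -9+38=29 <33 → l++

l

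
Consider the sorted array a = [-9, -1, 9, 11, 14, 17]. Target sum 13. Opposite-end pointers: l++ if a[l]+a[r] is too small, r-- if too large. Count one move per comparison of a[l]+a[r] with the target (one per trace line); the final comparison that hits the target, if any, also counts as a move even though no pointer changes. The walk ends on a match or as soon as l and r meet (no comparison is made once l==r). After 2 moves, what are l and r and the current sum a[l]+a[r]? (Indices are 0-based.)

[0,5] -9+17=8 <13 → l++
[1,5] -1+17=16 >13 → r--

l=1, r=4, sum=13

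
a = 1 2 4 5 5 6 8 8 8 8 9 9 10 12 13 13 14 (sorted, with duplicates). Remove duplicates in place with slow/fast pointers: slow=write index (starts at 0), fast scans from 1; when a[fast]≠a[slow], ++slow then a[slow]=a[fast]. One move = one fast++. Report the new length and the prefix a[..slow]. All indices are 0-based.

length 11; prefix = [1, 2, 4, 5, 6, 8, 9, 10, 12, 13, 14]

(s=0,f=1) a[fast]=2≠a[slow]=1 write a[1]=2 → slow++,fast++
(s=1,f=2) a[fast]=4≠a[slow]=2 write a[2]=4 → slow++,fast++
(s=2,f=3) a[fast]=5≠a[slow]=4 write a[3]=5 → slow++,fast++
(s=3,f=4) a[fast]=5=a[slow] dup → fast++
(s=3,f=5) a[fast]=6≠a[slow]=5 write a[4]=6 → slow++,fast++
(s=4,f=6) a[fast]=8≠a[slow]=6 write a[5]=8 → slow++,fast++
(s=5,f=7) a[fast]=8=a[slow] dup → fast++
(s=5,f=8) a[fast]=8=a[slow] dup → fast++
(s=5,f=9) a[fast]=8=a[slow] dup → fast++
(s=5,f=10) a[fast]=9≠a[slow]=8 write a[6]=9 → slow++,fast++
(s=6,f=11) a[fast]=9=a[slow] dup → fast++
(s=6,f=12) a[fast]=10≠a[slow]=9 write a[7]=10 → slow++,fast++
(s=7,f=13) a[fast]=12≠a[slow]=10 write a[8]=12 → slow++,fast++
(s=8,f=14) a[fast]=13≠a[slow]=12 write a[9]=13 → slow++,fast++
(s=9,f=15) a[fast]=13=a[slow] dup → fast++
(s=9,f=16) a[fast]=14≠a[slow]=13 write a[10]=14 → slow++,fast++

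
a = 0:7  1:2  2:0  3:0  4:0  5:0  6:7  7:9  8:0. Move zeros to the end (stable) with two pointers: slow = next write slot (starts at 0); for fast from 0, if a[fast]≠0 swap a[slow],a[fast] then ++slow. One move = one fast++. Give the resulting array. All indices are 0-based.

slow=0 fast=0: a[fast]=7≠0 swap→a[0]=7, slow++,fast++
slow=1 fast=1: a[fast]=2≠0 swap→a[1]=2, slow++,fast++
slow=2 fast=2: a[fast]=0, fast++
slow=2 fast=3: a[fast]=0, fast++
slow=2 fast=4: a[fast]=0, fast++
slow=2 fast=5: a[fast]=0, fast++
slow=2 fast=6: a[fast]=7≠0 swap→a[2]=7, slow++,fast++
slow=3 fast=7: a[fast]=9≠0 swap→a[3]=9, slow++,fast++
slow=4 fast=8: a[fast]=0, fast++

[7, 2, 7, 9, 0, 0, 0, 0, 0]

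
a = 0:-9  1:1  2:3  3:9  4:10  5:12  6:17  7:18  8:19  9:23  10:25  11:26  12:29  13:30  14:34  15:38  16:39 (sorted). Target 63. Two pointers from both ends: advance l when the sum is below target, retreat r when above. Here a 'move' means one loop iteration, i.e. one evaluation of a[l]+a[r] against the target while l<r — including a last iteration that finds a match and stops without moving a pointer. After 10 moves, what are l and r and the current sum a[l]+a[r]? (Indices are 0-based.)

l=10, r=16, sum=64

[0,16] -9+39=30 <63 → l++
[1,16] 1+39=40 <63 → l++
[2,16] 3+39=42 <63 → l++
[3,16] 9+39=48 <63 → l++
[4,16] 10+39=49 <63 → l++
[5,16] 12+39=51 <63 → l++
[6,16] 17+39=56 <63 → l++
[7,16] 18+39=57 <63 → l++
[8,16] 19+39=58 <63 → l++
[9,16] 23+39=62 <63 → l++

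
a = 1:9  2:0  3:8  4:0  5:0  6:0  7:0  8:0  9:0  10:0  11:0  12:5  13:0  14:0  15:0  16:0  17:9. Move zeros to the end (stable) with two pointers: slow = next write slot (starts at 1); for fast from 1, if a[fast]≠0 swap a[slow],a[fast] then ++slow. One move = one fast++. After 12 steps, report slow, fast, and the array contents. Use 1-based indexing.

slow=1 fast=1: a[fast]=9≠0 swap→a[1]=9, slow++,fast++
slow=2 fast=2: a[fast]=0, fast++
slow=2 fast=3: a[fast]=8≠0 swap→a[2]=8, slow++,fast++
slow=3 fast=4: a[fast]=0, fast++
slow=3 fast=5: a[fast]=0, fast++
slow=3 fast=6: a[fast]=0, fast++
slow=3 fast=7: a[fast]=0, fast++
slow=3 fast=8: a[fast]=0, fast++
slow=3 fast=9: a[fast]=0, fast++
slow=3 fast=10: a[fast]=0, fast++
slow=3 fast=11: a[fast]=0, fast++
slow=3 fast=12: a[fast]=5≠0 swap→a[3]=5, slow++,fast++

slow=4, fast=13, a=[9, 8, 5, 0, 0, 0, 0, 0, 0, 0, 0, 0, 0, 0, 0, 0, 9]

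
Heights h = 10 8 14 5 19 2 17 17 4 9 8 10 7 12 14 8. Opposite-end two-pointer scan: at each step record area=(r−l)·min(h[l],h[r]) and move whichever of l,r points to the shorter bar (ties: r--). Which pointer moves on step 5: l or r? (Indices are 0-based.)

[0,15] min(10,8)*15=120 best=120 * → r--
[0,14] min(10,14)*14=140 best=140 * → l++
[1,14] min(8,14)*13=104 best=140 → l++
[2,14] min(14,14)*12=168 best=168 * → r--
[2,13] min(14,12)*11=132 best=168 → r--

r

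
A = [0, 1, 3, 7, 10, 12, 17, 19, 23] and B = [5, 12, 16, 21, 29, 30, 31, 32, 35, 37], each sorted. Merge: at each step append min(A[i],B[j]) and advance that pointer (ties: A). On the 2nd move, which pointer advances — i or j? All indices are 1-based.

i

i=1 j=1: A[i]=0<=B[j]=5 take 0, i++
i=2 j=1: A[i]=1<=B[j]=5 take 1, i++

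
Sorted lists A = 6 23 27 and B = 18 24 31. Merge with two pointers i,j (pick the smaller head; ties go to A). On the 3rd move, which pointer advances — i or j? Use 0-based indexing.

[i=0,j=0] A[i]=6<=B[j]=18 take 6 → i++
[i=1,j=0] A[i]=23>B[j]=18 take 18 → j++
[i=1,j=1] A[i]=23<=B[j]=24 take 23 → i++

i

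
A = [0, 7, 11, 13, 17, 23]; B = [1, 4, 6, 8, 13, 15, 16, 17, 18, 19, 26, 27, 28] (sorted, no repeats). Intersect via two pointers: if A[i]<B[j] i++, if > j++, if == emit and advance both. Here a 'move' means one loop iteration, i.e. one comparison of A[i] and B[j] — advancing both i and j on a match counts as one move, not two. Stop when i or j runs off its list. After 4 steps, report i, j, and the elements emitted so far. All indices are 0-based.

[i=0,j=0] 0<1 → i++
[i=1,j=0] 7>1 → j++
[i=1,j=1] 7>4 → j++
[i=1,j=2] 7>6 → j++

i=1, j=3, emitted=[]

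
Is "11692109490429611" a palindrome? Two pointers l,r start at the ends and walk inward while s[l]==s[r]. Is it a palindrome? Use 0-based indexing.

[0,16] '1'=='1' → l++,r--
[1,15] '1'=='1' → l++,r--
[2,14] '6'=='6' → l++,r--
[3,13] '9'=='9' → l++,r--
[4,12] '2'=='2' → l++,r--
[5,11] '1'!='4' → stop

not a palindrome (mismatch at 5,11)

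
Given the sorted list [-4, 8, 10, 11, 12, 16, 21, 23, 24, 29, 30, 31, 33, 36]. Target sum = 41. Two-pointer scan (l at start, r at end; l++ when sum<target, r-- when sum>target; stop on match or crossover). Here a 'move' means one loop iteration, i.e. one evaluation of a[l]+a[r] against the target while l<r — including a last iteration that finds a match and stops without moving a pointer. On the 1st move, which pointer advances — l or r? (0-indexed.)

l

l=0 r=13: -4+36=32 <41, l++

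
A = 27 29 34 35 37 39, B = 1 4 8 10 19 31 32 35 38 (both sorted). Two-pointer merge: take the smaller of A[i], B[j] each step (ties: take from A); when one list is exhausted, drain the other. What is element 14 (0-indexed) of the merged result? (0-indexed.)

i=0 j=0: A[i]=27>B[j]=1 take 1, j++
i=0 j=1: A[i]=27>B[j]=4 take 4, j++
i=0 j=2: A[i]=27>B[j]=8 take 8, j++
i=0 j=3: A[i]=27>B[j]=10 take 10, j++
i=0 j=4: A[i]=27>B[j]=19 take 19, j++
i=0 j=5: A[i]=27<=B[j]=31 take 27, i++
i=1 j=5: A[i]=29<=B[j]=31 take 29, i++
i=2 j=5: A[i]=34>B[j]=31 take 31, j++
i=2 j=6: A[i]=34>B[j]=32 take 32, j++
i=2 j=7: A[i]=34<=B[j]=35 take 34, i++
i=3 j=7: A[i]=35<=B[j]=35 take 35, i++
i=4 j=7: A[i]=37>B[j]=35 take 35, j++
i=4 j=8: A[i]=37<=B[j]=38 take 37, i++
i=5 j=8: A[i]=39>B[j]=38 take 38, j++
i=5 j=9: B done, take A[i]=39, i++

merged[14] = 39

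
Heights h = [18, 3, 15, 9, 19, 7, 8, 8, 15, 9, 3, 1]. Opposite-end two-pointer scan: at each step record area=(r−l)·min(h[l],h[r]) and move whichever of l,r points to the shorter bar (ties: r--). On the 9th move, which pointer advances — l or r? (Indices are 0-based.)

l=0 r=11: min(18,1)*11=11 best=11 *, r--
l=0 r=10: min(18,3)*10=30 best=30 *, r--
l=0 r=9: min(18,9)*9=81 best=81 *, r--
l=0 r=8: min(18,15)*8=120 best=120 *, r--
l=0 r=7: min(18,8)*7=56 best=120, r--
l=0 r=6: min(18,8)*6=48 best=120, r--
l=0 r=5: min(18,7)*5=35 best=120, r--
l=0 r=4: min(18,19)*4=72 best=120, l++
l=1 r=4: min(3,19)*3=9 best=120, l++

l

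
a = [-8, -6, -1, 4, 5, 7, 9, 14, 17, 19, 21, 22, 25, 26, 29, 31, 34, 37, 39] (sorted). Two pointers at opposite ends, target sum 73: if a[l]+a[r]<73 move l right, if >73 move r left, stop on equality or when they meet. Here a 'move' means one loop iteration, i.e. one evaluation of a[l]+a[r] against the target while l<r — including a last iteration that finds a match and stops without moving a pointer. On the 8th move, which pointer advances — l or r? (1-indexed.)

[1,19] -8+39=31 <73 → l++
[2,19] -6+39=33 <73 → l++
[3,19] -1+39=38 <73 → l++
[4,19] 4+39=43 <73 → l++
[5,19] 5+39=44 <73 → l++
[6,19] 7+39=46 <73 → l++
[7,19] 9+39=48 <73 → l++
[8,19] 14+39=53 <73 → l++

l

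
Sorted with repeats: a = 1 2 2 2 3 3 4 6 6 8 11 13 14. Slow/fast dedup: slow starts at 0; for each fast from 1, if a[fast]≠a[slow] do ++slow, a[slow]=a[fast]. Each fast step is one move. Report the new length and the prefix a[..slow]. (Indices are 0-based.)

length 9; prefix = [1, 2, 3, 4, 6, 8, 11, 13, 14]

slow=0 fast=1: a[fast]=2≠a[slow]=1 write a[1]=2, slow++,fast++
slow=1 fast=2: a[fast]=2=a[slow] dup, fast++
slow=1 fast=3: a[fast]=2=a[slow] dup, fast++
slow=1 fast=4: a[fast]=3≠a[slow]=2 write a[2]=3, slow++,fast++
slow=2 fast=5: a[fast]=3=a[slow] dup, fast++
slow=2 fast=6: a[fast]=4≠a[slow]=3 write a[3]=4, slow++,fast++
slow=3 fast=7: a[fast]=6≠a[slow]=4 write a[4]=6, slow++,fast++
slow=4 fast=8: a[fast]=6=a[slow] dup, fast++
slow=4 fast=9: a[fast]=8≠a[slow]=6 write a[5]=8, slow++,fast++
slow=5 fast=10: a[fast]=11≠a[slow]=8 write a[6]=11, slow++,fast++
slow=6 fast=11: a[fast]=13≠a[slow]=11 write a[7]=13, slow++,fast++
slow=7 fast=12: a[fast]=14≠a[slow]=13 write a[8]=14, slow++,fast++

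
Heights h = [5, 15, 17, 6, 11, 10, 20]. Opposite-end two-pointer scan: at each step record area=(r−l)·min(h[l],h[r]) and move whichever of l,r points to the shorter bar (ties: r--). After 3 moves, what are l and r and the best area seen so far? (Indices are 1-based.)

l=4, r=7, best area=75

[1,7] min(5,20)*6=30 best=30 * → l++
[2,7] min(15,20)*5=75 best=75 * → l++
[3,7] min(17,20)*4=68 best=75 → l++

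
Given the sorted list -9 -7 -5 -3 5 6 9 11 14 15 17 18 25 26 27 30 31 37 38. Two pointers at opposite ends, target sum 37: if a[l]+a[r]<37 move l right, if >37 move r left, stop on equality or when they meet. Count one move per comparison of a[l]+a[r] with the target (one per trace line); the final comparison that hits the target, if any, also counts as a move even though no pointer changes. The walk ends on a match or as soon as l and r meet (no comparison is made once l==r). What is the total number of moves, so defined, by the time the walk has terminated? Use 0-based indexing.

8 moves

l=0 r=18: -9+38=29 <37, l++
l=1 r=18: -7+38=31 <37, l++
l=2 r=18: -5+38=33 <37, l++
l=3 r=18: -3+38=35 <37, l++
l=4 r=18: 5+38=43 >37, r--
l=4 r=17: 5+37=42 >37, r--
l=4 r=16: 5+31=36 <37, l++
l=5 r=16: 6+31=37, found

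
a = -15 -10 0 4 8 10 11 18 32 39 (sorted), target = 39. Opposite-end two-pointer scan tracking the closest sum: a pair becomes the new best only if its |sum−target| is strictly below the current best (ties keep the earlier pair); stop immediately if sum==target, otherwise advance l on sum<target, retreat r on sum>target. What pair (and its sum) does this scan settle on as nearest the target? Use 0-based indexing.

[0,9] -15+39=24 d=15 * → l++
[1,9] -10+39=29 d=10 * → l++
[2,9] 0+39=39 d=0 * → stop

pair (0, 39) with sum 39 (|Δ|=0)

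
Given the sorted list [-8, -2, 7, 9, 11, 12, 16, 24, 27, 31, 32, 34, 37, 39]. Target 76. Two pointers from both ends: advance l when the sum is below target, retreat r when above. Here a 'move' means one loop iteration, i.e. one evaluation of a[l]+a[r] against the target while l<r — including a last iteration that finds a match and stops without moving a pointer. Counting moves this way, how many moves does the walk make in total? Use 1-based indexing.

13 moves

l=1 r=14: -8+39=31 <76, l++
l=2 r=14: -2+39=37 <76, l++
l=3 r=14: 7+39=46 <76, l++
l=4 r=14: 9+39=48 <76, l++
l=5 r=14: 11+39=50 <76, l++
l=6 r=14: 12+39=51 <76, l++
l=7 r=14: 16+39=55 <76, l++
l=8 r=14: 24+39=63 <76, l++
l=9 r=14: 27+39=66 <76, l++
l=10 r=14: 31+39=70 <76, l++
l=11 r=14: 32+39=71 <76, l++
l=12 r=14: 34+39=73 <76, l++
l=13 r=14: 37+39=76, found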